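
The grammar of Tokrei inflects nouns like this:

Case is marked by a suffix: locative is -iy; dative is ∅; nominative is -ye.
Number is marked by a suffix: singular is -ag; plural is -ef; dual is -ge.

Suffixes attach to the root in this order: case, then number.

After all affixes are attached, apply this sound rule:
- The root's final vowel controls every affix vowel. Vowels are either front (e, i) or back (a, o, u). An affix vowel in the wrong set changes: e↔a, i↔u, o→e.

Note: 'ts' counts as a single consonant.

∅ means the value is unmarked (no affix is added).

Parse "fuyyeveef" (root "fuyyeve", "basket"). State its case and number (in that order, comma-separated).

Segment: fuyyeve-ef.
case: ∅ → dative.
number: -ef → plural.

dative, plural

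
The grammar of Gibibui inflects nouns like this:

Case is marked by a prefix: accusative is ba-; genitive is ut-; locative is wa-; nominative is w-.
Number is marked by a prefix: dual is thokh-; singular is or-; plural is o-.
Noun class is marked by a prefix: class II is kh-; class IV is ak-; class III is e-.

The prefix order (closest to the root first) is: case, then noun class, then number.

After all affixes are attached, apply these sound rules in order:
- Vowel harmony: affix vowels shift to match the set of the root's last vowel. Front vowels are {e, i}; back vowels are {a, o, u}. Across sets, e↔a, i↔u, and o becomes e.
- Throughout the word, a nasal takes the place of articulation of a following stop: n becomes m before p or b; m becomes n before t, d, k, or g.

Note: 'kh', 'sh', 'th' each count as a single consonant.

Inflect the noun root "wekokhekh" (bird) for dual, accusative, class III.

thekhebewekokhekh

Attach case accusative ba- → bawekokhekh.
Attach noun class class III e- → ebawekokhekh.
Attach number dual thokh- → thokhebawekokhekh.
Apply vowel harmony: thokhebawekokhekh → thekhebewekokhekh.
Nasal assimilation: no change.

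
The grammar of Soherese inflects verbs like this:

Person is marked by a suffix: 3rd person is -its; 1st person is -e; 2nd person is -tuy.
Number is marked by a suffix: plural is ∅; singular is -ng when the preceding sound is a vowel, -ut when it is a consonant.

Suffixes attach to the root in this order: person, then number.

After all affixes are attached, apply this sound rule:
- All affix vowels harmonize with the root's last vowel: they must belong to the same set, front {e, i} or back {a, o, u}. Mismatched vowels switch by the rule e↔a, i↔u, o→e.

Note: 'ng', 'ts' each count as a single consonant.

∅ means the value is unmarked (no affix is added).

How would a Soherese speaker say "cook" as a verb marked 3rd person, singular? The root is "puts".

putsutsut

Attach person 3rd person -its → putsits.
Attach number singular -ut (after consonant 'ts') → putsitsut.
Apply vowel harmony: putsitsut → putsutsut.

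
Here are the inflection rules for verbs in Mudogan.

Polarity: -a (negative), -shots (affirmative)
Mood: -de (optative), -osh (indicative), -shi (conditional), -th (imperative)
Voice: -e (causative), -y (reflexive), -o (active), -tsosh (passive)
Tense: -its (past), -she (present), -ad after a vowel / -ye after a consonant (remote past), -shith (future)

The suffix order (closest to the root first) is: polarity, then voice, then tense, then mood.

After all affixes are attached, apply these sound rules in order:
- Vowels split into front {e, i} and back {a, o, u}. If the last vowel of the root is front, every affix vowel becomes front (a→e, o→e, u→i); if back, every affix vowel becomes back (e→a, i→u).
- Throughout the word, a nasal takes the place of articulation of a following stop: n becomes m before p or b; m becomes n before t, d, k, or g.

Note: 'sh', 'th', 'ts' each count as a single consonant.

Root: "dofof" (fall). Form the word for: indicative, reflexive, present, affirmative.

dofofshotsyshaosh

Attach polarity affirmative -shots → dofofshots.
Attach voice reflexive -y → dofofshotsy.
Attach tense present -she → dofofshotsyshe.
Attach mood indicative -osh → dofofshotsysheosh.
Apply vowel harmony: dofofshotsysheosh → dofofshotsyshaosh.
Nasal assimilation: no change.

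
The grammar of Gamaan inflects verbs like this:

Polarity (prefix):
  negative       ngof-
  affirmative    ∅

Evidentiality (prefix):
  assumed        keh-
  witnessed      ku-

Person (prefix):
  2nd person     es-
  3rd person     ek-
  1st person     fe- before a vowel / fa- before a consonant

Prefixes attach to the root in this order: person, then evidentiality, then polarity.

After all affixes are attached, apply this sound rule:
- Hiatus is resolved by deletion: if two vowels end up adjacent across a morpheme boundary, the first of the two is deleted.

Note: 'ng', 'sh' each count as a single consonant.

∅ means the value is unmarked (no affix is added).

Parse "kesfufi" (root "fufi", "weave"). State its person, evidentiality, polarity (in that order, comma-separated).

Segment: ku-es-fufi.
person: es- → 2nd person.
evidentiality: ku- → witnessed.
polarity: ∅ → affirmative.

2nd person, witnessed, affirmative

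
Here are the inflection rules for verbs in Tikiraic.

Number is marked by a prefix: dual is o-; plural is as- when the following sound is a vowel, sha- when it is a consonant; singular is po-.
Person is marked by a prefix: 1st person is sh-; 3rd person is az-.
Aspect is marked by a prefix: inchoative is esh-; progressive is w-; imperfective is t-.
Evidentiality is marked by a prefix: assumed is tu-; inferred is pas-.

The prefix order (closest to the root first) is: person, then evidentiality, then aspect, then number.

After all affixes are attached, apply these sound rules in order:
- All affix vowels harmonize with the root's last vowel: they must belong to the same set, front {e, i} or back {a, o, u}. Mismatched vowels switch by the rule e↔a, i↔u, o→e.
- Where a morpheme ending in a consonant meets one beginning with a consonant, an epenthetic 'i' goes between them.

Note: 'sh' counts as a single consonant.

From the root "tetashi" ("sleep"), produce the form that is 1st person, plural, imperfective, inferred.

shetipesishitetashi

Attach person 1st person sh- → shtetashi.
Attach evidentiality inferred pas- → passhtetashi.
Attach aspect imperfective t- → tpasshtetashi.
Attach number plural sha- (before consonant 't') → shatpasshtetashi.
Apply vowel harmony: shatpasshtetashi → shetpesshtetashi.
Apply epenthesis: shetpesshtetashi → shetipesishitetashi.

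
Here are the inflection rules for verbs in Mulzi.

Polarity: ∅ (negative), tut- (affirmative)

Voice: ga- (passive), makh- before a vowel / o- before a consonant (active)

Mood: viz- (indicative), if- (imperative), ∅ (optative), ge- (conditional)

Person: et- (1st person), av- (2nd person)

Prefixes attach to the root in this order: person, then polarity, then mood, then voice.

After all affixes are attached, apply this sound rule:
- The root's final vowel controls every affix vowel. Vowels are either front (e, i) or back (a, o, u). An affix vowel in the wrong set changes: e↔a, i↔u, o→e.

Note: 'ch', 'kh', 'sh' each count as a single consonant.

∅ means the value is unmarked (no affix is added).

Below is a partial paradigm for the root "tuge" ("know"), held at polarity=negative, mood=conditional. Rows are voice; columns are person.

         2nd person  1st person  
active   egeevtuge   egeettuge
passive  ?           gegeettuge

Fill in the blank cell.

Attach person 2nd person av- → avtuge.
polarity = negative: zero marking, form stays avtuge.
Attach mood conditional ge- → geavtuge.
Attach voice passive ga- → gageavtuge.
Apply vowel harmony: gageavtuge → gegeevtuge.

gegeevtuge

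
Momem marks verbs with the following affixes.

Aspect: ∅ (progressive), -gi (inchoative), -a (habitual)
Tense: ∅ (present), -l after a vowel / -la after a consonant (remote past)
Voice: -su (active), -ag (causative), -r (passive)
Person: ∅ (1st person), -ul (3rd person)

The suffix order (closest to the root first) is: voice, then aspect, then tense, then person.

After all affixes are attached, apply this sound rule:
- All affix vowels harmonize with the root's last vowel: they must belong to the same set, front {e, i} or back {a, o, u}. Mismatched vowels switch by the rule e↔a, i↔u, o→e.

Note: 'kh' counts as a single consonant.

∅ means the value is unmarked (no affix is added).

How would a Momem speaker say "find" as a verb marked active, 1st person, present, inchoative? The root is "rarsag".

rarsagsugu

Attach voice active -su → rarsagsu.
Attach aspect inchoative -gi → rarsagsugi.
tense = present: zero marking, form stays rarsagsugi.
person = 1st person: zero marking, form stays rarsagsugi.
Apply vowel harmony: rarsagsugi → rarsagsugu.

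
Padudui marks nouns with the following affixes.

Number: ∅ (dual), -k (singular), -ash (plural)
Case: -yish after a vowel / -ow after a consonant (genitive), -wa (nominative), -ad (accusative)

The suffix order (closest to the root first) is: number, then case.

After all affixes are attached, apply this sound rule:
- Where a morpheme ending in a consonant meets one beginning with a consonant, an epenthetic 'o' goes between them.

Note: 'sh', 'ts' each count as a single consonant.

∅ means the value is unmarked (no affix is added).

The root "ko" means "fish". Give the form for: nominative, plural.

Attach number plural -ash → koash.
Attach case nominative -wa → koashwa.
Apply epenthesis: koashwa → koashowa.

koashowa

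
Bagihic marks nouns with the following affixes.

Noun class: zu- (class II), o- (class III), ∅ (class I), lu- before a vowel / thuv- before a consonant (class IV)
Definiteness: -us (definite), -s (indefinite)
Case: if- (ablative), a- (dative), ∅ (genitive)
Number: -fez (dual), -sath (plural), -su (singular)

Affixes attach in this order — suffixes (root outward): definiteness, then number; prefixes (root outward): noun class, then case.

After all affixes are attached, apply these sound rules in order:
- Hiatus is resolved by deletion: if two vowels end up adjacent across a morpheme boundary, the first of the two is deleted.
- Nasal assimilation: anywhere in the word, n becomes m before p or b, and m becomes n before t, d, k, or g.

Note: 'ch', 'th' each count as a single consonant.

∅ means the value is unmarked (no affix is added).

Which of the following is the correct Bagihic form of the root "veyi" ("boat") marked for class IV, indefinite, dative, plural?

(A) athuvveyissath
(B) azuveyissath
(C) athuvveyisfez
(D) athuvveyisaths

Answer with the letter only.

A

Attach noun class class IV thuv- (before consonant 'v') → thuvveyi.
Attach definiteness indefinite -s → thuvveyis.
Attach number plural -sath → thuvveyissath.
Attach case dative a- → athuvveyissath.
Vowel deletion: no change.
Nasal assimilation: no change.
So the correct form is athuvveyissath, option (A).
(C) athuvveyisfez is wrong: it uses dual instead of plural for number.
(B) azuveyissath is wrong: it uses class II instead of class IV for noun class.
(D) athuvveyisaths is wrong: it has the affixes in the wrong order.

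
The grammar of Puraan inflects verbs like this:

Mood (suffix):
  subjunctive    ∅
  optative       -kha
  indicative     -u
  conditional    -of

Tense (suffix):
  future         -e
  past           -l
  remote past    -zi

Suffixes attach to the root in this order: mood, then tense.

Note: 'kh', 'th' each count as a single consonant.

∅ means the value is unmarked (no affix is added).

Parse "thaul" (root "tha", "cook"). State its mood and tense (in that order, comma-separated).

Segment: tha-u-l.
mood: -u → indicative.
tense: -l → past.

indicative, past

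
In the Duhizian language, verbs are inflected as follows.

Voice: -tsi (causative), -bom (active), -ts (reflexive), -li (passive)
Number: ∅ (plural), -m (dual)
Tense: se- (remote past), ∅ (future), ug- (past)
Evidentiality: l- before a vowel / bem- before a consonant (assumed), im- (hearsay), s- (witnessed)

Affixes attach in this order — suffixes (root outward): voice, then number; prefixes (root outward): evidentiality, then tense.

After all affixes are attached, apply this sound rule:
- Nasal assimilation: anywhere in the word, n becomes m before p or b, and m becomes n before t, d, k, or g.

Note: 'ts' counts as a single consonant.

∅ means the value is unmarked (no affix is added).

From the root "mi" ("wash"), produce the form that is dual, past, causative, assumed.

Attach evidentiality assumed bem- (before consonant 'm') → bemmi.
Attach voice causative -tsi → bemmitsi.
Attach tense past ug- → ugbemmitsi.
Attach number dual -m → ugbemmitsim.
Nasal assimilation: no change.

ugbemmitsim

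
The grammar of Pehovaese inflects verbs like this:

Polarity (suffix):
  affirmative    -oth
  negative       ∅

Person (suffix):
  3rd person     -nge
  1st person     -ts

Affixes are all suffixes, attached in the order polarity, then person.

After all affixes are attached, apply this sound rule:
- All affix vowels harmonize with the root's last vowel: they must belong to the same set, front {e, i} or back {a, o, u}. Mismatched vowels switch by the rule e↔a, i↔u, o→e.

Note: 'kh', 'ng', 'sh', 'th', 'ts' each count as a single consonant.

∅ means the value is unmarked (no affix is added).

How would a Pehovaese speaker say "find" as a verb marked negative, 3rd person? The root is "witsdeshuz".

polarity = negative: zero marking, form stays witsdeshuz.
Attach person 3rd person -nge → witsdeshuznge.
Apply vowel harmony: witsdeshuznge → witsdeshuznga.

witsdeshuznga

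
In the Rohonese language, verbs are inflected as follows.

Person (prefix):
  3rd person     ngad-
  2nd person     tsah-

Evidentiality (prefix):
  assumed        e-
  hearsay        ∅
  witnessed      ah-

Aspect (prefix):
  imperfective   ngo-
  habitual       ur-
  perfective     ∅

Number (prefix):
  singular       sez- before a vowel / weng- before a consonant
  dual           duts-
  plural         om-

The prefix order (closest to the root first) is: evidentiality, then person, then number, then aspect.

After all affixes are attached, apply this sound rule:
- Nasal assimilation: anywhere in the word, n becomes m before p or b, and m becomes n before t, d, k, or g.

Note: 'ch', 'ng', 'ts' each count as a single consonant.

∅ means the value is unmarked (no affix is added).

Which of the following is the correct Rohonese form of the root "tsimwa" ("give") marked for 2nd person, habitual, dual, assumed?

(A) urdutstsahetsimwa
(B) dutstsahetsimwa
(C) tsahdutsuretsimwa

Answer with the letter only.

A

Attach evidentiality assumed e- → etsimwa.
Attach person 2nd person tsah- → tsahetsimwa.
Attach number dual duts- → dutstsahetsimwa.
Attach aspect habitual ur- → urdutstsahetsimwa.
Nasal assimilation: no change.
So the correct form is urdutstsahetsimwa, option (A).
(B) dutstsahetsimwa is wrong: it uses perfective instead of habitual for aspect.
(C) tsahdutsuretsimwa is wrong: it has the affixes in the wrong order.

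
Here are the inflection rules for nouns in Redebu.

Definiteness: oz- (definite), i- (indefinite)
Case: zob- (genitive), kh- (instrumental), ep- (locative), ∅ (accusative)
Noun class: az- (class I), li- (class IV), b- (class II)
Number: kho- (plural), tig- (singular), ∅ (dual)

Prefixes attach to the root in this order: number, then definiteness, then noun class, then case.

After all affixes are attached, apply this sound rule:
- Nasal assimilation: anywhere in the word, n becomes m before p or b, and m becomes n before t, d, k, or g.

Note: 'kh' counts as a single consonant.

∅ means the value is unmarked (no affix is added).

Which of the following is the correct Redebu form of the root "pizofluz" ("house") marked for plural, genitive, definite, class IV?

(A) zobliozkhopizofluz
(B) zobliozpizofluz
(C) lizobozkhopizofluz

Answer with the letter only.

A

Attach number plural kho- → khopizofluz.
Attach definiteness definite oz- → ozkhopizofluz.
Attach noun class class IV li- → liozkhopizofluz.
Attach case genitive zob- → zobliozkhopizofluz.
Nasal assimilation: no change.
So the correct form is zobliozkhopizofluz, option (A).
(B) zobliozpizofluz is wrong: it uses dual instead of plural for number.
(C) lizobozkhopizofluz is wrong: it has the affixes in the wrong order.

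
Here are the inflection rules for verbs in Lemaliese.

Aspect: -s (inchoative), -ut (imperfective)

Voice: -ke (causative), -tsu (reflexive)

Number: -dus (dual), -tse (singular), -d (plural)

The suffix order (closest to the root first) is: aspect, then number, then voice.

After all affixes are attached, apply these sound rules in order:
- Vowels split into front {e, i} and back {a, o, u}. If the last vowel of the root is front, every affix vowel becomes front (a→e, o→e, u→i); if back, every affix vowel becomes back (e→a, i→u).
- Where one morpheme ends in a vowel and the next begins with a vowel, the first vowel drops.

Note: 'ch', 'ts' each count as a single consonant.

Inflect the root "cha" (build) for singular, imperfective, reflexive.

Attach aspect imperfective -ut → chaut.
Attach number singular -tse → chauttse.
Attach voice reflexive -tsu → chauttsetsu.
Apply vowel harmony: chauttsetsu → chauttsatsu.
Apply vowel deletion: chauttsatsu → chuttsatsu.

chuttsatsu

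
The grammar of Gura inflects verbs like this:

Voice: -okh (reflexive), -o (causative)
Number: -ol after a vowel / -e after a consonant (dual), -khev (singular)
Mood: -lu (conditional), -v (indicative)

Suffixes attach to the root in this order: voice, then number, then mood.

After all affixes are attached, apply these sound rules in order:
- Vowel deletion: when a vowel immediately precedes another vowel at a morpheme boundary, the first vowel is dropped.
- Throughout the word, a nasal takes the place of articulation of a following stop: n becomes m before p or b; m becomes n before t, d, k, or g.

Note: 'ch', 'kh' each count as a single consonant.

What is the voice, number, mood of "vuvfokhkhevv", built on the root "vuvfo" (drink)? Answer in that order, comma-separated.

Segment: vuvfo-okh-khev-v.
voice: -okh → reflexive.
number: -khev → singular.
mood: -v → indicative.

reflexive, singular, indicative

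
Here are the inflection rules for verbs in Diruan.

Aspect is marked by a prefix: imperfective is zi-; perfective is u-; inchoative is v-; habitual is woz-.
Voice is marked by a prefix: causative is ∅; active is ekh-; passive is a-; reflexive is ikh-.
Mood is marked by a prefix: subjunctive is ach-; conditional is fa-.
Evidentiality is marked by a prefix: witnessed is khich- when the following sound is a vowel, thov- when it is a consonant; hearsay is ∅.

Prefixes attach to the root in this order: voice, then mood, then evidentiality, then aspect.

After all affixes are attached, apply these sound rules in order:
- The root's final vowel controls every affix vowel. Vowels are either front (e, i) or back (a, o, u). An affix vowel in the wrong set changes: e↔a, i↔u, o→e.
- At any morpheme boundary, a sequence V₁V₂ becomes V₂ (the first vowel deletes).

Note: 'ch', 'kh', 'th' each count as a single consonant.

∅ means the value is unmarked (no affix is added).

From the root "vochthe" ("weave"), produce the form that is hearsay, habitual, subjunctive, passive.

Attach voice passive a- → avochthe.
Attach mood subjunctive ach- → achavochthe.
evidentiality = hearsay: zero marking, form stays achavochthe.
Attach aspect habitual woz- → wozachavochthe.
Apply vowel harmony: wozachavochthe → wezechevochthe.
Vowel deletion: no change.

wezechevochthe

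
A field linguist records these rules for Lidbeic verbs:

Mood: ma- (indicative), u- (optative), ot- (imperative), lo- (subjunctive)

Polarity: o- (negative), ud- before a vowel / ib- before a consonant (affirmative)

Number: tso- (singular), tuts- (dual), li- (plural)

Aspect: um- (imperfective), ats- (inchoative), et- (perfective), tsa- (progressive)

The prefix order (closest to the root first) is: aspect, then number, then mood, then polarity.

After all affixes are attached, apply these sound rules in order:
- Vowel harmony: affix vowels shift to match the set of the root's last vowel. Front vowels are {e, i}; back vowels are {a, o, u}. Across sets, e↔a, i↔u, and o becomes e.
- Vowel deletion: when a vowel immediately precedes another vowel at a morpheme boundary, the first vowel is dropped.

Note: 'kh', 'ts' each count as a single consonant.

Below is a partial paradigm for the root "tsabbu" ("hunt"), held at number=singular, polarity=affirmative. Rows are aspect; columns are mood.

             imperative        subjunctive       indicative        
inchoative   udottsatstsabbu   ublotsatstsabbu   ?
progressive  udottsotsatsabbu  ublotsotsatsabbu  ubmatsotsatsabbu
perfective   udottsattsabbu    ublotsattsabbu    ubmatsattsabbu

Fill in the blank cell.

ubmatsatstsabbu

Attach aspect inchoative ats- → atstsabbu.
Attach number singular tso- → tsoatstsabbu.
Attach mood indicative ma- → matsoatstsabbu.
Attach polarity affirmative ib- (before consonant 'm') → ibmatsoatstsabbu.
Apply vowel harmony: ibmatsoatstsabbu → ubmatsoatstsabbu.
Apply vowel deletion: ubmatsoatstsabbu → ubmatsatstsabbu.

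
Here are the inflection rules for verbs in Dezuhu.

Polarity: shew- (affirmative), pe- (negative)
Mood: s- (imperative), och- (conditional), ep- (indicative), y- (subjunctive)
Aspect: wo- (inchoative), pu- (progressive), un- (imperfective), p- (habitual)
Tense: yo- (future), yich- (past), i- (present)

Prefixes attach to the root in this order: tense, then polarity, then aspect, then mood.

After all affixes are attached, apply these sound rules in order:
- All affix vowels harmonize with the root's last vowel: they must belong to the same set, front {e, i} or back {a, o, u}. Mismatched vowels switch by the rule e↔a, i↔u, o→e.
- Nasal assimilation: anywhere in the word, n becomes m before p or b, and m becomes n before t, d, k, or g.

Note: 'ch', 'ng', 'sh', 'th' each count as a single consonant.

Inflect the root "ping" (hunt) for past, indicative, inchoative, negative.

epwepeyichping

Attach tense past yich- → yichping.
Attach polarity negative pe- → peyichping.
Attach aspect inchoative wo- → wopeyichping.
Attach mood indicative ep- → epwopeyichping.
Apply vowel harmony: epwopeyichping → epwepeyichping.
Nasal assimilation: no change.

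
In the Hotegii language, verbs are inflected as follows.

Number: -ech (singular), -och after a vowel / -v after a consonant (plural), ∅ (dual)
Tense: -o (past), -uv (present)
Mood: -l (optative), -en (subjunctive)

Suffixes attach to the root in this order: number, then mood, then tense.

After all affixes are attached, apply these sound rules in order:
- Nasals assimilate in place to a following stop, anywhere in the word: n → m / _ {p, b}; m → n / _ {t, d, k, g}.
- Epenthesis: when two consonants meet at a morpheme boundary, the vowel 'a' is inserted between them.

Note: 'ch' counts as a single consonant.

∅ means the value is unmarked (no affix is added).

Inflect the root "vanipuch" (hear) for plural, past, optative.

vanipuchavalo

Attach number plural -v (after consonant 'ch') → vanipuchv.
Attach mood optative -l → vanipuchvl.
Attach tense past -o → vanipuchvlo.
Nasal assimilation: no change.
Apply epenthesis: vanipuchvlo → vanipuchavalo.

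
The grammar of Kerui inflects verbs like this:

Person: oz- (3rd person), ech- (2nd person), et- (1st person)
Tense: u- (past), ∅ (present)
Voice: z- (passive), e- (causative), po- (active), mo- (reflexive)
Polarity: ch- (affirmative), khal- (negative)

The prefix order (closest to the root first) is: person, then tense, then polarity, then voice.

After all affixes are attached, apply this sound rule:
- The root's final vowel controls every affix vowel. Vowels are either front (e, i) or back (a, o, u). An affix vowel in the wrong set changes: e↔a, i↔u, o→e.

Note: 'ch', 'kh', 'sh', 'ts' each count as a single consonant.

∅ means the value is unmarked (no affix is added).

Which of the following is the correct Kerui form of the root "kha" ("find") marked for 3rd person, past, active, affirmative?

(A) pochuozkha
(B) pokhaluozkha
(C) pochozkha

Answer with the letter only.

A

Attach person 3rd person oz- → ozkha.
Attach tense past u- → uozkha.
Attach polarity affirmative ch- → chuozkha.
Attach voice active po- → pochuozkha.
Vowel harmony: no change.
So the correct form is pochuozkha, option (A).
(C) pochozkha is wrong: it uses present instead of past for tense.
(B) pokhaluozkha is wrong: it uses negative instead of affirmative for polarity.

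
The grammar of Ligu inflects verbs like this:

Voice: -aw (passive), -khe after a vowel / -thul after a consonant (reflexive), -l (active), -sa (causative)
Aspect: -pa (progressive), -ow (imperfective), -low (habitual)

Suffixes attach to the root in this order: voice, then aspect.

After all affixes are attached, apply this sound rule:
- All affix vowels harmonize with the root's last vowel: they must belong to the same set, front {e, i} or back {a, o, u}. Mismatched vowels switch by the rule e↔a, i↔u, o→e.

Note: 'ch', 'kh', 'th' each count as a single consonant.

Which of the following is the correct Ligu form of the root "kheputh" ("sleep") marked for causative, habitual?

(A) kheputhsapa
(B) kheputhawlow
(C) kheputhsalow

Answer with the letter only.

C

Attach voice causative -sa → kheputhsa.
Attach aspect habitual -low → kheputhsalow.
Vowel harmony: no change.
So the correct form is kheputhsalow, option (C).
(A) kheputhsapa is wrong: it uses progressive instead of habitual for aspect.
(B) kheputhawlow is wrong: it uses passive instead of causative for voice.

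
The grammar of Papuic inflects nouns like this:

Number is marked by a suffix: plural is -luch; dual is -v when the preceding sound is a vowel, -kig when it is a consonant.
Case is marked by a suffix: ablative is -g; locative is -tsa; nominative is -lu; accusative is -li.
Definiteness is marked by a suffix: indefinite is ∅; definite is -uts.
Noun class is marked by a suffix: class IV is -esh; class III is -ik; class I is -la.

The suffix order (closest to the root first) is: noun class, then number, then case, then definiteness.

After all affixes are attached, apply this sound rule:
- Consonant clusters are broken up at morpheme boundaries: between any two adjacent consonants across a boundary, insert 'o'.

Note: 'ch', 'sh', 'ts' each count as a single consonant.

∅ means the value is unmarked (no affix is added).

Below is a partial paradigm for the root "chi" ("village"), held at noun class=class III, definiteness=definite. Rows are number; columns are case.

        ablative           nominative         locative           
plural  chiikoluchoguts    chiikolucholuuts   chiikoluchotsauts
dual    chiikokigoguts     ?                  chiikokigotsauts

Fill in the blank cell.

Attach noun class class III -ik → chiik.
Attach number dual -kig (after consonant 'k') → chiikkig.
Attach case nominative -lu → chiikkiglu.
Attach definiteness definite -uts → chiikkigluuts.
Apply epenthesis: chiikkigluuts → chiikokigoluuts.

chiikokigoluuts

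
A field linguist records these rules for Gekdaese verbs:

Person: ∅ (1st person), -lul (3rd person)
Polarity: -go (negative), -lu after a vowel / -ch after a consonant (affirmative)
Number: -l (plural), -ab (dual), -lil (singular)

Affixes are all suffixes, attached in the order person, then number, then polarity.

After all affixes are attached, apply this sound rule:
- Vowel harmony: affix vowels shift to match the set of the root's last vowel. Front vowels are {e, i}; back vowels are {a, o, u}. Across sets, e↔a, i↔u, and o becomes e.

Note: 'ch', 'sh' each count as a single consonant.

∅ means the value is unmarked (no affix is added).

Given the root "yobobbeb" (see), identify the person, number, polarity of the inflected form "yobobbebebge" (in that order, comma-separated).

Segment: yobobbeb-ab-go.
person: ∅ → 1st person.
number: -ab → dual.
polarity: -go → negative.

1st person, dual, negative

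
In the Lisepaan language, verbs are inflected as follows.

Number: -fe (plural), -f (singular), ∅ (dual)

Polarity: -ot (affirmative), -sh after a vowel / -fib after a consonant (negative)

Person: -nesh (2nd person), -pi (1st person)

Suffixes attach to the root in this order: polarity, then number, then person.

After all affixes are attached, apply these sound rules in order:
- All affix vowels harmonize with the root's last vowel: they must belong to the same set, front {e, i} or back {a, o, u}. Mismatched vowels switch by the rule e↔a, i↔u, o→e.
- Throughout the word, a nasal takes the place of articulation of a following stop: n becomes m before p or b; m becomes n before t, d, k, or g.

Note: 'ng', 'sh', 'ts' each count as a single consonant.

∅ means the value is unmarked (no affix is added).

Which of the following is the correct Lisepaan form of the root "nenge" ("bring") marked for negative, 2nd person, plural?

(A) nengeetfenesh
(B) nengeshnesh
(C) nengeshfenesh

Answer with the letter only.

Attach polarity negative -sh (after vowel 'e') → nengesh.
Attach number plural -fe → nengeshfe.
Attach person 2nd person -nesh → nengeshfenesh.
Vowel harmony: no change.
Nasal assimilation: no change.
So the correct form is nengeshfenesh, option (C).
(B) nengeshnesh is wrong: it uses dual instead of plural for number.
(A) nengeetfenesh is wrong: it uses affirmative instead of negative for polarity.

C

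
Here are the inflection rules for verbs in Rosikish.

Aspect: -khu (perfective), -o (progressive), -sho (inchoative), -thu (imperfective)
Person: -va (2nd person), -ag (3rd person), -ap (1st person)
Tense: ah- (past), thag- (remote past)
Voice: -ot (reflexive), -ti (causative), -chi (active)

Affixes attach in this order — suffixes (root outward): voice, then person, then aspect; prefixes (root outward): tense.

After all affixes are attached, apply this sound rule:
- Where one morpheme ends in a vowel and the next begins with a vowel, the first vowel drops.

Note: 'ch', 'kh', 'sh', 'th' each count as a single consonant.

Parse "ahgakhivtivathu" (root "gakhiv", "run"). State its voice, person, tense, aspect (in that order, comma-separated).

Segment: ah-gakhiv-ti-va-thu.
voice: -ti → causative.
person: -va → 2nd person.
tense: ah- → past.
aspect: -thu → imperfective.

causative, 2nd person, past, imperfective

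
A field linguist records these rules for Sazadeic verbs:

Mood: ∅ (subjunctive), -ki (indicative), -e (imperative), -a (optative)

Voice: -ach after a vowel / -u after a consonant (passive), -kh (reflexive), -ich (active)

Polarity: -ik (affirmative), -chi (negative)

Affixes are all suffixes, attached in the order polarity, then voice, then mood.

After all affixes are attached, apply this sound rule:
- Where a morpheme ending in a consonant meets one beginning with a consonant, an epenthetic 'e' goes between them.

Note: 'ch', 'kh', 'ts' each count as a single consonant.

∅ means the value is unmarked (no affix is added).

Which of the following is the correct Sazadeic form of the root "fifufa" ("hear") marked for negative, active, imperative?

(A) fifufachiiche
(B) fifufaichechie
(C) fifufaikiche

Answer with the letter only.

Attach polarity negative -chi → fifufachi.
Attach voice active -ich → fifufachiich.
Attach mood imperative -e → fifufachiiche.
Epenthesis: no change.
So the correct form is fifufachiiche, option (A).
(B) fifufaichechie is wrong: it has the affixes in the wrong order.
(C) fifufaikiche is wrong: it uses affirmative instead of negative for polarity.

A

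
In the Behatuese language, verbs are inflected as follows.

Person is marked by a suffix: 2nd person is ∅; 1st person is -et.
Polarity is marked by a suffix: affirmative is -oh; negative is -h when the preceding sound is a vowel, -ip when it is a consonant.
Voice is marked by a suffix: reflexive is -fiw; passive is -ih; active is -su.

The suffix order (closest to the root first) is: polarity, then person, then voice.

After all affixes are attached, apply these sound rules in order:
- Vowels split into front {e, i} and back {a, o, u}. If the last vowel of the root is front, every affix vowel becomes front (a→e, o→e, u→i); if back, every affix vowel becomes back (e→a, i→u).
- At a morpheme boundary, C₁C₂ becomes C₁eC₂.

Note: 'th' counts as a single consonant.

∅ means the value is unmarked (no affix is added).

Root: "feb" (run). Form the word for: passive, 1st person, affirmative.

Attach polarity affirmative -oh → feboh.
Attach person 1st person -et → febohet.
Attach voice passive -ih → febohetih.
Apply vowel harmony: febohetih → febehetih.
Epenthesis: no change.

febehetih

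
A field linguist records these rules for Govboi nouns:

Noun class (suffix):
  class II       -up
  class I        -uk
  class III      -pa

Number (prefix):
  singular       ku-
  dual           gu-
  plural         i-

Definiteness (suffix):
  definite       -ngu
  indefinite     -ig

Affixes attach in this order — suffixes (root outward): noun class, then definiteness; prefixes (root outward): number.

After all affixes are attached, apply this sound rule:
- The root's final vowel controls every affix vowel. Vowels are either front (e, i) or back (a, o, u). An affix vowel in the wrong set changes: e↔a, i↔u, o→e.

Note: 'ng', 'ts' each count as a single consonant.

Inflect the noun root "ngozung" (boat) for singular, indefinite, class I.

kungozungukug

Attach number singular ku- → kungozung.
Attach noun class class I -uk → kungozunguk.
Attach definiteness indefinite -ig → kungozungukig.
Apply vowel harmony: kungozungukig → kungozungukug.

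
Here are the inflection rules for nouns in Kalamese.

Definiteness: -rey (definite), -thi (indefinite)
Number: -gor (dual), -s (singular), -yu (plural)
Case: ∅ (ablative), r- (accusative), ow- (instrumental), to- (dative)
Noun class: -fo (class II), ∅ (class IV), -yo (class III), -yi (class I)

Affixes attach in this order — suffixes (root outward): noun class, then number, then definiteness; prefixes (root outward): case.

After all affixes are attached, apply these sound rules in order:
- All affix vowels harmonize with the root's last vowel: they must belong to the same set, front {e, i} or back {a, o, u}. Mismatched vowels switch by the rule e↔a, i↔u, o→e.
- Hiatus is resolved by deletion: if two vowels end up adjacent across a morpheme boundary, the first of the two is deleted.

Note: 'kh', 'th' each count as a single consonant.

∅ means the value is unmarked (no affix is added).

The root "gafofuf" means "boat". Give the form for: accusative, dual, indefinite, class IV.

rgafofufgorthu

noun class = class IV: zero marking, form stays gafofuf.
Attach case accusative r- → rgafofuf.
Attach number dual -gor → rgafofufgor.
Attach definiteness indefinite -thi → rgafofufgorthi.
Apply vowel harmony: rgafofufgorthi → rgafofufgorthu.
Vowel deletion: no change.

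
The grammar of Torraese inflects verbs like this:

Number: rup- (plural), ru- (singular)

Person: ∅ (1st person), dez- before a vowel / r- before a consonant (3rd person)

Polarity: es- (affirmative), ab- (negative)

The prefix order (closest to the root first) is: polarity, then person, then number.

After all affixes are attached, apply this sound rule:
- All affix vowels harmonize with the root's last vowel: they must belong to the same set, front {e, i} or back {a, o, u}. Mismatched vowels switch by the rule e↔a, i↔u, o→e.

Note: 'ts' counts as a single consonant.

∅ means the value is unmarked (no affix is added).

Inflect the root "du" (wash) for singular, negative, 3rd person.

rudazabdu

Attach polarity negative ab- → abdu.
Attach person 3rd person dez- (before vowel 'a') → dezabdu.
Attach number singular ru- → rudezabdu.
Apply vowel harmony: rudezabdu → rudazabdu.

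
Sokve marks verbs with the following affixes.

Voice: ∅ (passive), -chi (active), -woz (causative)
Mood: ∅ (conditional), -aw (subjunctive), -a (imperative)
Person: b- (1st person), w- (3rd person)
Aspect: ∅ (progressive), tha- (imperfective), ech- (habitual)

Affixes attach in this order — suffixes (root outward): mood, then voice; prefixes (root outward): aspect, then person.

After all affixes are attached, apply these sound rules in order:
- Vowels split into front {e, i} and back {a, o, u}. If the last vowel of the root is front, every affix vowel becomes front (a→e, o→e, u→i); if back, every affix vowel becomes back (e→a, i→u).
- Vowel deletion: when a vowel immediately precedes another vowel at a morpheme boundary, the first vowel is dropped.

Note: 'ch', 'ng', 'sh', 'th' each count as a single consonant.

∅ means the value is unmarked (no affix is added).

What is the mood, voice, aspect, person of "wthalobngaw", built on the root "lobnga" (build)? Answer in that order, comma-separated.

Segment: w-tha-lobnga-aw.
mood: -aw → subjunctive.
voice: ∅ → passive.
aspect: tha- → imperfective.
person: w- → 3rd person.

subjunctive, passive, imperfective, 3rd person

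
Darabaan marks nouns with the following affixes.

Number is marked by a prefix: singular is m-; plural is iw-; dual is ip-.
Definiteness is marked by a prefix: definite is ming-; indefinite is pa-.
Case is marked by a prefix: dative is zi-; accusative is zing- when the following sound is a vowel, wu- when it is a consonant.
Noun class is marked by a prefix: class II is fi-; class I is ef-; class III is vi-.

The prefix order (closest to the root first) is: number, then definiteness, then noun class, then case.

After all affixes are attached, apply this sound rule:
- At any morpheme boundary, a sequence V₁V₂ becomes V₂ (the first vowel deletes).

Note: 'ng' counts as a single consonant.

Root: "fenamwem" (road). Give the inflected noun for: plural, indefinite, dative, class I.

zefpiwfenamwem

Attach number plural iw- → iwfenamwem.
Attach definiteness indefinite pa- → paiwfenamwem.
Attach noun class class I ef- → efpaiwfenamwem.
Attach case dative zi- → ziefpaiwfenamwem.
Apply vowel deletion: ziefpaiwfenamwem → zefpiwfenamwem.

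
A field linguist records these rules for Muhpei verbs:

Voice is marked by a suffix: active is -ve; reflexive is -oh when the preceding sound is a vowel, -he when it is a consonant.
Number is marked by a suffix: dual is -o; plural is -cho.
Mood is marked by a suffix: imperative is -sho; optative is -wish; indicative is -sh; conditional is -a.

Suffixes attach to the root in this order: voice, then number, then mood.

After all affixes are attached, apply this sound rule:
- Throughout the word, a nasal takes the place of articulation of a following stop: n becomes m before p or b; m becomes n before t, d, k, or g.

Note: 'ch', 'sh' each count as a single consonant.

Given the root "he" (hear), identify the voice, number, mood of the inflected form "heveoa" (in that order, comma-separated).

Segment: he-ve-o-a.
voice: -ve → active.
number: -o → dual.
mood: -a → conditional.

active, dual, conditional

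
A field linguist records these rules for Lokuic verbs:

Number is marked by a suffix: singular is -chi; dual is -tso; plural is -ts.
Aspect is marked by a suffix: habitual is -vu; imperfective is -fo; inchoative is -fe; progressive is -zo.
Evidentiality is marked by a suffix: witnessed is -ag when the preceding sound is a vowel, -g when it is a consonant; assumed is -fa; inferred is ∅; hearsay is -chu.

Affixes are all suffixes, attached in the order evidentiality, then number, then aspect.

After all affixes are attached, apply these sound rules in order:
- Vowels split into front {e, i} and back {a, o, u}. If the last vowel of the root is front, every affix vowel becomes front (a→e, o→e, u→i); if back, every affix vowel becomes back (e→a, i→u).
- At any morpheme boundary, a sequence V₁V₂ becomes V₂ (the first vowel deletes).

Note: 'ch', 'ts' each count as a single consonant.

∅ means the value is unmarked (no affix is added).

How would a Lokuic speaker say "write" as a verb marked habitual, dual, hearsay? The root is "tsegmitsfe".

Attach evidentiality hearsay -chu → tsegmitsfechu.
Attach number dual -tso → tsegmitsfechutso.
Attach aspect habitual -vu → tsegmitsfechutsovu.
Apply vowel harmony: tsegmitsfechutsovu → tsegmitsfechitsevi.
Vowel deletion: no change.

tsegmitsfechitsevi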